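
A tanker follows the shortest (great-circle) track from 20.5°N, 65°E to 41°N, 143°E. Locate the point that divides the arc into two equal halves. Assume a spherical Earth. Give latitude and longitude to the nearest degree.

The haversine formula gives a central angle δ ≈ 1.185 rad (67.9°) between the endpoints.
Interpolate at f = 1/2 with slerp weights a = sin((1−f)δ)/sin δ ≈ 0.603, b = sin(fδ)/sin δ ≈ 0.603.
p = a·p₁ + b·p₂ ≈ (-0.125, 0.785, 0.606); φ = arcsin(p_z) ≈ 37.33°, λ = atan2(p_y, p_x) ≈ 99.02°.

≈ 37°N, 99°E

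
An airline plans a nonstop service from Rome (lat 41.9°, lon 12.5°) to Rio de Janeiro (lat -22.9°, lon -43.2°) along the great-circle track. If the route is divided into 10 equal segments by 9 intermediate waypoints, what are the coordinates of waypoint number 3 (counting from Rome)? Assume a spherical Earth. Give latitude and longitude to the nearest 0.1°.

≈ lat 23.9°, lon -8.1°

Write both endpoints as unit vectors p₁, p₂ with components (cos φ cos λ, cos φ sin λ, sin φ).
The central angle between the endpoints is δ = arccos(p₁·p₂) ≈ 1.444 rad (82.7°).
Interpolate at f = 3/10 with slerp weights a = sin((1−f)δ)/sin δ ≈ 0.854, b = sin(fδ)/sin δ ≈ 0.423.
p = a·p₁ + b·p₂ ≈ (0.905, -0.129, 0.406); φ = arcsin(p_z) ≈ 23.94°, λ = atan2(p_y, p_x) ≈ -8.13°.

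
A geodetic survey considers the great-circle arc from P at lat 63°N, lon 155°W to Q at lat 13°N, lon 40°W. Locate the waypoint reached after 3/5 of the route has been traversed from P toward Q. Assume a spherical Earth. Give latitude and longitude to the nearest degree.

≈ lat 44°N, lon 60°W

Convert each endpoint to a unit vector on the sphere (x = cos φ cos λ, y = cos φ sin λ, z = sin φ).
The central angle between the endpoints is δ = arccos(p₁·p₂) ≈ 1.557 rad (89.2°).
Interpolate at f = 3/5 with slerp weights a = sin((1−f)δ)/sin δ ≈ 0.583, b = sin(fδ)/sin δ ≈ 0.804.
p = a·p₁ + b·p₂ ≈ (0.360, -0.616, 0.701); φ = arcsin(p_z) ≈ 44.49°, λ = atan2(p_y, p_x) ≈ -59.67°.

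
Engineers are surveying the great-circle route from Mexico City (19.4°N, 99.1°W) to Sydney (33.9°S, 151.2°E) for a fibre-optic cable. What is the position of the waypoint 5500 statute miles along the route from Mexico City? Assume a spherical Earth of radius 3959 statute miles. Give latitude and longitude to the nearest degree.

≈ 23°S, 168°W

Write both endpoints as unit vectors p₁, p₂ with components (cos φ cos λ, cos φ sin λ, sin φ).
The central angle between the endpoints is δ = arccos(p₁·p₂) ≈ 2.037 rad (116.7°). The total great-circle distance is δ·R ≈ 2.037 × 3959 ≈ 8063 mi, so the target fraction is f = 5500/8063 ≈ 0.682.
Interpolate at f ≈ 0.682 with slerp weights a = sin((1−f)δ)/sin δ ≈ 0.675, b = sin(fδ)/sin δ ≈ 1.101.
p = a·p₁ + b·p₂ ≈ (-0.901, -0.189, -0.390); φ = arcsin(p_z) ≈ -22.94°, λ = atan2(p_y, p_x) ≈ -168.19°.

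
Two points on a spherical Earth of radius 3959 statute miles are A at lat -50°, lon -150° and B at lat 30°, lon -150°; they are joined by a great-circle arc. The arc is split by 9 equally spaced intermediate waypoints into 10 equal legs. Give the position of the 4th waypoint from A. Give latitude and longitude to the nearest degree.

≈ lat -18°, lon -150°

Write both endpoints as unit vectors p₁, p₂ with components (cos φ cos λ, cos φ sin λ, sin φ).
The central angle between the endpoints is δ = arccos(p₁·p₂) ≈ 1.396 rad (80.0°).
Interpolate at f = 4/10 with slerp weights a = sin((1−f)δ)/sin δ ≈ 0.755, b = sin(fδ)/sin δ ≈ 0.538.
p = a·p₁ + b·p₂ ≈ (-0.824, -0.476, -0.309); φ = arcsin(p_z) ≈ -18.00°, λ = atan2(p_y, p_x) ≈ -150.00°.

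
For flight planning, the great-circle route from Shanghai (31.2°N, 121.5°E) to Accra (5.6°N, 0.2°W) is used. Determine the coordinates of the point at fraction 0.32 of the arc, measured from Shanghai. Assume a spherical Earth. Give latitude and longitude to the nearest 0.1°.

The haversine formula gives a central angle δ ≈ 1.979 rad (113.4°) between the endpoints.
Interpolate at f = 0.32 with slerp weights a = sin((1−f)δ)/sin δ ≈ 1.062, b = sin(fδ)/sin δ ≈ 0.645.
p = a·p₁ + b·p₂ ≈ (0.167, 0.772, 0.613); φ = arcsin(p_z) ≈ 37.81°, λ = atan2(p_y, p_x) ≈ 77.80°.

≈ (37.8°N, 77.8°E)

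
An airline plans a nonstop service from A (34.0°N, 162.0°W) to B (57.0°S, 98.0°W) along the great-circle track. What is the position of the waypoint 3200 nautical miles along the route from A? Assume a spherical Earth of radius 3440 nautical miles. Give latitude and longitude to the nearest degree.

The haversine formula gives a central angle δ ≈ 1.845 rad (105.7°) between the endpoints. The total great-circle distance is δ·R ≈ 1.845 × 3440 ≈ 6348 nmi, so the target fraction is f = 3200/6348 ≈ 0.504.
Interpolate at f ≈ 0.504 with slerp weights a = sin((1−f)δ)/sin δ ≈ 0.823, b = sin(fδ)/sin δ ≈ 0.833.
p = a·p₁ + b·p₂ ≈ (-0.712, -0.660, -0.238); φ = arcsin(p_z) ≈ -13.78°, λ = atan2(p_y, p_x) ≈ -137.18°.

≈ (14°S, 137°W)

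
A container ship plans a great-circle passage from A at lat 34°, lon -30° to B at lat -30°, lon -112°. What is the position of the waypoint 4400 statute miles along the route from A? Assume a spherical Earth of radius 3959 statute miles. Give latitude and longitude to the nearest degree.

Write both endpoints as unit vectors p₁, p₂ with components (cos φ cos λ, cos φ sin λ, sin φ).
The central angle between the endpoints is δ = arccos(p₁·p₂) ≈ 1.751 rad (100.4°). The total great-circle distance is δ·R ≈ 1.751 × 3959 ≈ 6934 mi, so the target fraction is f = 4400/6934 ≈ 0.635.
Interpolate at f ≈ 0.635 with slerp weights a = sin((1−f)δ)/sin δ ≈ 0.607, b = sin(fδ)/sin δ ≈ 0.911.
p = a·p₁ + b·p₂ ≈ (0.140, -0.983, -0.116); φ = arcsin(p_z) ≈ -6.67°, λ = atan2(p_y, p_x) ≈ -81.88°.

≈ lat -7°, lon -82°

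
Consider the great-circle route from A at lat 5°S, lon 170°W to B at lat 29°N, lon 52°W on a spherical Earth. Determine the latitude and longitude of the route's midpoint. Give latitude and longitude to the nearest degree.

From cos δ = sin φ₁ sin φ₂ + cos φ₁ cos φ₂ cos Δλ, the central angle is δ ≈ 2.039 rad (116.8°).
Interpolate at f = 1/2 with slerp weights a = sin((1−f)δ)/sin δ ≈ 0.955, b = sin(fδ)/sin δ ≈ 0.955.
p = a·p₁ + b·p₂ ≈ (-0.422, -0.823, 0.380); φ = arcsin(p_z) ≈ 22.31°, λ = atan2(p_y, p_x) ≈ -117.17°.

≈ lat 22°N, lon 117°W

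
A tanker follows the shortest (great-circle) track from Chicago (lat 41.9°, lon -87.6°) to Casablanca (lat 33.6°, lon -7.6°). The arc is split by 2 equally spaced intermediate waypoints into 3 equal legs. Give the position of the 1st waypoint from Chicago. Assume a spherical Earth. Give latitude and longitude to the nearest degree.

≈ lat 46°, lon -60°

The haversine formula gives a central angle δ ≈ 1.073 rad (61.5°) between the endpoints.
Interpolate at f = 1/3 with slerp weights a = sin((1−f)δ)/sin δ ≈ 0.747, b = sin(fδ)/sin δ ≈ 0.398.
p = a·p₁ + b·p₂ ≈ (0.352, -0.599, 0.719); φ = arcsin(p_z) ≈ 45.98°, λ = atan2(p_y, p_x) ≈ -59.54°.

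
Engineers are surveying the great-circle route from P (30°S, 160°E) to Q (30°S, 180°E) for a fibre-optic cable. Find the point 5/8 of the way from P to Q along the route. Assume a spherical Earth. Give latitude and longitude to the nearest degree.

Write both endpoints as unit vectors p₁, p₂ with components (cos φ cos λ, cos φ sin λ, sin φ).
The central angle between the endpoints is δ = arccos(p₁·p₂) ≈ 0.302 rad (17.3°).
Interpolate at f = 5/8 with slerp weights a = sin((1−f)δ)/sin δ ≈ 0.380, b = sin(fδ)/sin δ ≈ 0.631.
p = a·p₁ + b·p₂ ≈ (-0.856, 0.113, -0.505); φ = arcsin(p_z) ≈ -30.36°, λ = atan2(p_y, p_x) ≈ 172.51°.

≈ (30°S, 173°E)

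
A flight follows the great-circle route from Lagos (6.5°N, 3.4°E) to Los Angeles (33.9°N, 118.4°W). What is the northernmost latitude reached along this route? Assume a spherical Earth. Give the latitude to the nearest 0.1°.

The great circle lies in the plane with unit normal n̂ = (p₁ × p₂)/|p₁ × p₂|.
Here n̂_z ≈ -0.755; the vertex latitude is φ_max = arccos|n̂_z| ≈ 41.0°.

≈ 41.0°N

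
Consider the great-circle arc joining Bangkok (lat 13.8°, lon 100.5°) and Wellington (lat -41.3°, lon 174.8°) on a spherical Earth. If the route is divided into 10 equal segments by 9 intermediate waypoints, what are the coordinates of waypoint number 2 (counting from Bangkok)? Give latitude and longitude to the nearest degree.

Write both endpoints as unit vectors p₁, p₂ with components (cos φ cos λ, cos φ sin λ, sin φ).
The central angle between the endpoints is δ = arccos(p₁·p₂) ≈ 1.531 rad (87.7°).
Interpolate at f = 2/10 with slerp weights a = sin((1−f)δ)/sin δ ≈ 0.941, b = sin(fδ)/sin δ ≈ 0.302.
p = a·p₁ + b·p₂ ≈ (-0.392, 0.919, 0.025); φ = arcsin(p_z) ≈ 1.46°, λ = atan2(p_y, p_x) ≈ 113.10°.

≈ lat 1°, lon 113°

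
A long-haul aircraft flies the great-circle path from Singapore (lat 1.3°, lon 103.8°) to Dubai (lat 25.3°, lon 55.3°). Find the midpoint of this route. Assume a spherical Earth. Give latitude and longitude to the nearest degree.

≈ lat 15°, lon 81°

The haversine formula gives a central angle δ ≈ 0.916 rad (52.5°) between the endpoints.
Interpolate at f = 1/2 with slerp weights a = sin((1−f)δ)/sin δ ≈ 0.558, b = sin(fδ)/sin δ ≈ 0.558.
p = a·p₁ + b·p₂ ≈ (0.154, 0.956, 0.251); φ = arcsin(p_z) ≈ 14.53°, λ = atan2(p_y, p_x) ≈ 80.85°.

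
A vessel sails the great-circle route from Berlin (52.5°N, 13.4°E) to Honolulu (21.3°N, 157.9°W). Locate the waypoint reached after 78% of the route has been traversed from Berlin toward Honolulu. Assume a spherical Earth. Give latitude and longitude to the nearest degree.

The haversine formula gives a central angle δ ≈ 1.847 rad (105.8°) between the endpoints.
Interpolate at f = 0.78 with slerp weights a = sin((1−f)δ)/sin δ ≈ 0.411, b = sin(fδ)/sin δ ≈ 1.031.
p = a·p₁ + b·p₂ ≈ (-0.646, -0.303, 0.700); φ = arcsin(p_z) ≈ 44.44°, λ = atan2(p_y, p_x) ≈ -154.86°.

≈ 44°N, 155°W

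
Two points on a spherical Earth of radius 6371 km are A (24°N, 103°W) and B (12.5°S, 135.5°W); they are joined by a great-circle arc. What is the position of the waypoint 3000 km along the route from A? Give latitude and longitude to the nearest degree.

The haversine formula gives a central angle δ ≈ 0.844 rad (48.4°) between the endpoints. The total great-circle distance is δ·R ≈ 0.844 × 6371 ≈ 5380 km, so the target fraction is f = 3000/5380 ≈ 0.558.
Interpolate at f ≈ 0.558 with slerp weights a = sin((1−f)δ)/sin δ ≈ 0.488, b = sin(fδ)/sin δ ≈ 0.607.
p = a·p₁ + b·p₂ ≈ (-0.523, -0.850, 0.067); φ = arcsin(p_z) ≈ 3.85°, λ = atan2(p_y, p_x) ≈ -121.61°.

≈ (4°N, 122°W)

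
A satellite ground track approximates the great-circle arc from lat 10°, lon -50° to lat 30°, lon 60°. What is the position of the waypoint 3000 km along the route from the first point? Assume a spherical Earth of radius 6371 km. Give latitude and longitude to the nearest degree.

Write both endpoints as unit vectors p₁, p₂ with components (cos φ cos λ, cos φ sin λ, sin φ).
The central angle between the endpoints is δ = arccos(p₁·p₂) ≈ 1.777 rad (101.8°). The total great-circle distance is δ·R ≈ 1.777 × 6371 ≈ 11322 km, so the target fraction is f = 3000/11322 ≈ 0.265.
Interpolate at f ≈ 0.265 with slerp weights a = sin((1−f)δ)/sin δ ≈ 0.986, b = sin(fδ)/sin δ ≈ 0.464.
p = a·p₁ + b·p₂ ≈ (0.825, -0.396, 0.403); φ = arcsin(p_z) ≈ 23.77°, λ = atan2(p_y, p_x) ≈ -25.66°.

≈ lat 24°, lon -26°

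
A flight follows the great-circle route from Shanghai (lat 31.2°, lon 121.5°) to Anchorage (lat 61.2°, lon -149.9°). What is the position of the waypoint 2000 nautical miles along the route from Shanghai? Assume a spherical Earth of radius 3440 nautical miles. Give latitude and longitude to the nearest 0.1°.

≈ lat 55.8°, lon 153.6°

Convert each endpoint to a unit vector on the sphere (x = cos φ cos λ, y = cos φ sin λ, z = sin φ).
The central angle between the endpoints is δ = arccos(p₁·p₂) ≈ 1.088 rad (62.4°). The total great-circle distance is δ·R ≈ 1.088 × 3440 ≈ 3744 nmi, so the target fraction is f = 2000/3744 ≈ 0.534.
Interpolate at f ≈ 0.534 with slerp weights a = sin((1−f)δ)/sin δ ≈ 0.548, b = sin(fδ)/sin δ ≈ 0.620.
p = a·p₁ + b·p₂ ≈ (-0.503, 0.250, 0.827); φ = arcsin(p_z) ≈ 55.81°, λ = atan2(p_y, p_x) ≈ 153.60°.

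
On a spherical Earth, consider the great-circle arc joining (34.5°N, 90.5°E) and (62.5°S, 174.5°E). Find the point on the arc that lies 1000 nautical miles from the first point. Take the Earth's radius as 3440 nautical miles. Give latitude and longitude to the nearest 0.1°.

The haversine formula gives a central angle δ ≈ 2.052 rad (117.6°) between the endpoints. The total great-circle distance is δ·R ≈ 2.052 × 3440 ≈ 7058 nmi, so the target fraction is f = 1000/7058 ≈ 0.142.
Interpolate at f ≈ 0.142 with slerp weights a = sin((1−f)δ)/sin δ ≈ 1.108, b = sin(fδ)/sin δ ≈ 0.323.
p = a·p₁ + b·p₂ ≈ (-0.157, 0.927, 0.341); φ = arcsin(p_z) ≈ 19.91°, λ = atan2(p_y, p_x) ≈ 99.59°.

≈ (19.9°N, 99.6°E)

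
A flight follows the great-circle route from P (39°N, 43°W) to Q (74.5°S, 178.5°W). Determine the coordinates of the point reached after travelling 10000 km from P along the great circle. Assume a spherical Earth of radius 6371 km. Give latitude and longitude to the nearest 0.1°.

≈ (48.1°S, 68.3°W)

Write both endpoints as unit vectors p₁, p₂ with components (cos φ cos λ, cos φ sin λ, sin φ).
The central angle between the endpoints is δ = arccos(p₁·p₂) ≈ 2.426 rad (139.0°). The total great-circle distance is δ·R ≈ 2.426 × 6371 ≈ 15455 km, so the target fraction is f = 10000/15455 ≈ 0.647.
Interpolate at f ≈ 0.647 with slerp weights a = sin((1−f)δ)/sin δ ≈ 1.151, b = sin(fδ)/sin δ ≈ 1.524.
p = a·p₁ + b·p₂ ≈ (0.247, -0.621, -0.744); φ = arcsin(p_z) ≈ -48.08°, λ = atan2(p_y, p_x) ≈ -68.29°.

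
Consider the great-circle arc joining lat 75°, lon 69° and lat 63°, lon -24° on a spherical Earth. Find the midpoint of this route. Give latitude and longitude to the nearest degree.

≈ lat 75°, lon 6°

Convert each endpoint to a unit vector on the sphere (x = cos φ cos λ, y = cos φ sin λ, z = sin φ).
The central angle between the endpoints is δ = arccos(p₁·p₂) ≈ 0.546 rad (31.3°).
Interpolate at f = 1/2 with slerp weights a = sin((1−f)δ)/sin δ ≈ 0.519, b = sin(fδ)/sin δ ≈ 0.519.
p = a·p₁ + b·p₂ ≈ (0.264, 0.030, 0.964); φ = arcsin(p_z) ≈ 74.62°, λ = atan2(p_y, p_x) ≈ 6.41°.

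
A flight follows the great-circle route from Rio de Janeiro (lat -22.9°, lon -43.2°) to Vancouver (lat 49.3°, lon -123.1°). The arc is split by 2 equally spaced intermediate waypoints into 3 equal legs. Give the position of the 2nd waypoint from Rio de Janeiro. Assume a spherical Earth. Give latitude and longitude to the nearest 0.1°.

≈ lat 29.5°, lon -87.1°

The haversine formula gives a central angle δ ≈ 1.762 rad (100.9°) between the endpoints.
Interpolate at f = 2/3 with slerp weights a = sin((1−f)δ)/sin δ ≈ 0.564, b = sin(fδ)/sin δ ≈ 0.940.
p = a·p₁ + b·p₂ ≈ (0.044, -0.869, 0.493); φ = arcsin(p_z) ≈ 29.52°, λ = atan2(p_y, p_x) ≈ -87.08°.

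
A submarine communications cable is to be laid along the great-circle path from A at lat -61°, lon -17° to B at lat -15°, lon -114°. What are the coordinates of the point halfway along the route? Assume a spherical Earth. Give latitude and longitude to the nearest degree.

≈ lat -48°, lon -86°

From cos δ = sin φ₁ sin φ₂ + cos φ₁ cos φ₂ cos Δλ, the central angle is δ ≈ 1.401 rad (80.3°).
Interpolate at f = 1/2 with slerp weights a = sin((1−f)δ)/sin δ ≈ 0.654, b = sin(fδ)/sin δ ≈ 0.654.
p = a·p₁ + b·p₂ ≈ (0.046, -0.670, -0.741); φ = arcsin(p_z) ≈ -47.83°, λ = atan2(p_y, p_x) ≈ -86.05°.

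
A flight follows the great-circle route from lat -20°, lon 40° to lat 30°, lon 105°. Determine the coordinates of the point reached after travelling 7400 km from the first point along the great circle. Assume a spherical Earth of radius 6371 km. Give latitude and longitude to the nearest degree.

Convert each endpoint to a unit vector on the sphere (x = cos φ cos λ, y = cos φ sin λ, z = sin φ).
The central angle between the endpoints is δ = arccos(p₁·p₂) ≈ 1.397 rad (80.0°). The total great-circle distance is δ·R ≈ 1.397 × 6371 ≈ 8900 km, so the target fraction is f = 7400/8900 ≈ 0.831.
Interpolate at f ≈ 0.831 with slerp weights a = sin((1−f)δ)/sin δ ≈ 0.237, b = sin(fδ)/sin δ ≈ 0.931.
p = a·p₁ + b·p₂ ≈ (-0.038, 0.922, 0.385); φ = arcsin(p_z) ≈ 22.62°, λ = atan2(p_y, p_x) ≈ 92.37°.

≈ lat 23°, lon 92°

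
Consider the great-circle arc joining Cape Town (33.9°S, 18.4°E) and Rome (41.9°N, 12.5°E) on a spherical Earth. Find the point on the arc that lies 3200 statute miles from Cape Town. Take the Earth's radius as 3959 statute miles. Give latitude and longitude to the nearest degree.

Convert each endpoint to a unit vector on the sphere (x = cos φ cos λ, y = cos φ sin λ, z = sin φ).
The central angle between the endpoints is δ = arccos(p₁·p₂) ≈ 1.326 rad (76.0°). The total great-circle distance is δ·R ≈ 1.326 × 3959 ≈ 5251 mi, so the target fraction is f = 3200/5251 ≈ 0.609.
Interpolate at f ≈ 0.609 with slerp weights a = sin((1−f)δ)/sin δ ≈ 0.510, b = sin(fδ)/sin δ ≈ 0.745.
p = a·p₁ + b·p₂ ≈ (0.944, 0.254, 0.213); φ = arcsin(p_z) ≈ 12.30°, λ = atan2(p_y, p_x) ≈ 15.05°.

≈ 12°N, 15°E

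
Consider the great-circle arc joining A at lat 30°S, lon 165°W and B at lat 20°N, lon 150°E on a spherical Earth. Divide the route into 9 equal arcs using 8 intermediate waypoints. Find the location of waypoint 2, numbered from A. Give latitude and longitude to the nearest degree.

≈ lat 19°S, lon 176°W

From cos δ = sin φ₁ sin φ₂ + cos φ₁ cos φ₂ cos Δλ, the central angle is δ ≈ 1.154 rad (66.1°).
Interpolate at f = 2/9 with slerp weights a = sin((1−f)δ)/sin δ ≈ 0.855, b = sin(fδ)/sin δ ≈ 0.277.
p = a·p₁ + b·p₂ ≈ (-0.941, -0.061, -0.333); φ = arcsin(p_z) ≈ -19.43°, λ = atan2(p_y, p_x) ≈ -176.27°.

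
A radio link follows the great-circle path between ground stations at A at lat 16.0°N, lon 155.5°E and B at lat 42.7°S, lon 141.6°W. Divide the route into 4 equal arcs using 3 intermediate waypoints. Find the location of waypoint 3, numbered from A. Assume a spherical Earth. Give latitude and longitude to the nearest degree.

≈ lat 30°S, lon 162°W

Convert each endpoint to a unit vector on the sphere (x = cos φ cos λ, y = cos φ sin λ, z = sin φ).
The central angle between the endpoints is δ = arccos(p₁·p₂) ≈ 1.435 rad (82.2°).
Interpolate at f = 3/4 with slerp weights a = sin((1−f)δ)/sin δ ≈ 0.354, b = sin(fδ)/sin δ ≈ 0.888.
p = a·p₁ + b·p₂ ≈ (-0.822, -0.264, -0.505); φ = arcsin(p_z) ≈ -30.32°, λ = atan2(p_y, p_x) ≈ -162.17°.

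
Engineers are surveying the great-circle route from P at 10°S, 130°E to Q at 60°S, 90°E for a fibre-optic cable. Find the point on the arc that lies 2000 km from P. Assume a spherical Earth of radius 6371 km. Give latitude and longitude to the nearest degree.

Convert each endpoint to a unit vector on the sphere (x = cos φ cos λ, y = cos φ sin λ, z = sin φ).
The central angle between the endpoints is δ = arccos(p₁·p₂) ≈ 1.015 rad (58.2°). The total great-circle distance is δ·R ≈ 1.015 × 6371 ≈ 6467 km, so the target fraction is f = 2000/6467 ≈ 0.309.
Interpolate at f ≈ 0.309 with slerp weights a = sin((1−f)δ)/sin δ ≈ 0.759, b = sin(fδ)/sin δ ≈ 0.363.
p = a·p₁ + b·p₂ ≈ (-0.481, 0.755, -0.447); φ = arcsin(p_z) ≈ -26.53°, λ = atan2(p_y, p_x) ≈ 122.50°.

≈ 27°S, 122°E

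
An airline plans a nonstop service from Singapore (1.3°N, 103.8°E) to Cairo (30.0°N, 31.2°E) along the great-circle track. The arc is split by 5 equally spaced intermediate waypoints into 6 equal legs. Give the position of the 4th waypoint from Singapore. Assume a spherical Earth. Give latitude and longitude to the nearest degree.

Write both endpoints as unit vectors p₁, p₂ with components (cos φ cos λ, cos φ sin λ, sin φ).
The central angle between the endpoints is δ = arccos(p₁·p₂) ≈ 1.297 rad (74.3°).
Interpolate at f = 4/6 with slerp weights a = sin((1−f)δ)/sin δ ≈ 0.435, b = sin(fδ)/sin δ ≈ 0.790.
p = a·p₁ + b·p₂ ≈ (0.482, 0.777, 0.405); φ = arcsin(p_z) ≈ 23.89°, λ = atan2(p_y, p_x) ≈ 58.21°.

≈ 24°N, 58°E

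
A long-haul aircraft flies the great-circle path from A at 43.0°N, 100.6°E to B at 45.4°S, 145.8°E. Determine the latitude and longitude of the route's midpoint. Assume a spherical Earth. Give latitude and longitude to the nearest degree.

Write both endpoints as unit vectors p₁, p₂ with components (cos φ cos λ, cos φ sin λ, sin φ).
The central angle between the endpoints is δ = arccos(p₁·p₂) ≈ 1.695 rad (97.1°).
Interpolate at f = 1/2 with slerp weights a = sin((1−f)δ)/sin δ ≈ 0.755, b = sin(fδ)/sin δ ≈ 0.755.
p = a·p₁ + b·p₂ ≈ (-0.540, 0.841, -0.023); φ = arcsin(p_z) ≈ -1.30°, λ = atan2(p_y, p_x) ≈ 122.71°.

≈ 1°S, 123°E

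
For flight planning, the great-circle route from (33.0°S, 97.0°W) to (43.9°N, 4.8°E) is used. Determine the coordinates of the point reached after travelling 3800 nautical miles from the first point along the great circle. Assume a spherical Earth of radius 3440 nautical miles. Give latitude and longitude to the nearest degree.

≈ (11°N, 49°W)

Write both endpoints as unit vectors p₁, p₂ with components (cos φ cos λ, cos φ sin λ, sin φ).
The central angle between the endpoints is δ = arccos(p₁·p₂) ≈ 2.096 rad (120.1°). The total great-circle distance is δ·R ≈ 2.096 × 3440 ≈ 7210 nmi, so the target fraction is f = 3800/7210 ≈ 0.527.
Interpolate at f ≈ 0.527 with slerp weights a = sin((1−f)δ)/sin δ ≈ 0.967, b = sin(fδ)/sin δ ≈ 1.032.
p = a·p₁ + b·p₂ ≈ (0.642, -0.743, 0.189); φ = arcsin(p_z) ≈ 10.91°, λ = atan2(p_y, p_x) ≈ -49.14°.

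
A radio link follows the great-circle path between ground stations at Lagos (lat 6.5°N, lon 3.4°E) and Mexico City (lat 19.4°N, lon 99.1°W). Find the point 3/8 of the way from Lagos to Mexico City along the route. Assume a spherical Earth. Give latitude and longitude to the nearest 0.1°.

≈ lat 17.8°N, lon 33.1°W

Write both endpoints as unit vectors p₁, p₂ with components (cos φ cos λ, cos φ sin λ, sin φ).
The central angle between the endpoints is δ = arccos(p₁·p₂) ≈ 1.737 rad (99.5°).
Interpolate at f = 3/8 with slerp weights a = sin((1−f)δ)/sin δ ≈ 0.897, b = sin(fδ)/sin δ ≈ 0.615.
p = a·p₁ + b·p₂ ≈ (0.798, -0.520, 0.306); φ = arcsin(p_z) ≈ 17.80°, λ = atan2(p_y, p_x) ≈ -33.08°.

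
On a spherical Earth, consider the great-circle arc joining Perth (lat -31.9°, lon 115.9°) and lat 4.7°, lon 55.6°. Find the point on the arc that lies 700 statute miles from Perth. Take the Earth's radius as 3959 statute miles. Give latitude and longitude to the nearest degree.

≈ lat -28°, lon 105°

Convert each endpoint to a unit vector on the sphere (x = cos φ cos λ, y = cos φ sin λ, z = sin φ).
The central angle between the endpoints is δ = arccos(p₁·p₂) ≈ 1.185 rad (67.9°). The total great-circle distance is δ·R ≈ 1.185 × 3959 ≈ 4693 mi, so the target fraction is f = 700/4693 ≈ 0.149.
Interpolate at f ≈ 0.149 with slerp weights a = sin((1−f)δ)/sin δ ≈ 0.913, b = sin(fδ)/sin δ ≈ 0.190.
p = a·p₁ + b·p₂ ≈ (-0.232, 0.853, -0.467); φ = arcsin(p_z) ≈ -27.84°, λ = atan2(p_y, p_x) ≈ 105.19°.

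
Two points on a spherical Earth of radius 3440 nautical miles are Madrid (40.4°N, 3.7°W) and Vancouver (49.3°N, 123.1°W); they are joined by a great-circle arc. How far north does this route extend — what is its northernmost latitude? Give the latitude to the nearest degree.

The great circle lies in the plane with unit normal n̂ = (p₁ × p₂)/|p₁ × p₂|.
Here n̂_z ≈ -0.447; the vertex latitude is φ_max = arccos|n̂_z| ≈ 63.5°.
Check via Clairaut: cos φ_max = |cos φ₁| · sin C = cos(40.4°)·sin(35.9°) ≈ 0.447, again giving ≈ 63.5°.

≈ 63°N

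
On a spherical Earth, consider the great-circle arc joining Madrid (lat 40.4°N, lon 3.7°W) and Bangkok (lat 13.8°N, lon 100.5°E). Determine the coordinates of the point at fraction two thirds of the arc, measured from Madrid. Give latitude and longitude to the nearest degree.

≈ lat 33°N, lon 74°E

Write both endpoints as unit vectors p₁, p₂ with components (cos φ cos λ, cos φ sin λ, sin φ).
The central angle between the endpoints is δ = arccos(p₁·p₂) ≈ 1.598 rad (91.5°).
Interpolate at f = 2/3 with slerp weights a = sin((1−f)δ)/sin δ ≈ 0.508, b = sin(fδ)/sin δ ≈ 0.875.
p = a·p₁ + b·p₂ ≈ (0.231, 0.811, 0.538); φ = arcsin(p_z) ≈ 32.54°, λ = atan2(p_y, p_x) ≈ 74.09°.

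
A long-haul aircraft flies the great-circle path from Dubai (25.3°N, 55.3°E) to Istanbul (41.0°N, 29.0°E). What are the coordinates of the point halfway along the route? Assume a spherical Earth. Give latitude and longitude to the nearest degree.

≈ 34°N, 43°E

Write both endpoints as unit vectors p₁, p₂ with components (cos φ cos λ, cos φ sin λ, sin φ).
The central angle between the endpoints is δ = arccos(p₁·p₂) ≈ 0.469 rad (26.9°).
Interpolate at f = 1/2 with slerp weights a = sin((1−f)δ)/sin δ ≈ 0.514, b = sin(fδ)/sin δ ≈ 0.514.
p = a·p₁ + b·p₂ ≈ (0.604, 0.570, 0.557); φ = arcsin(p_z) ≈ 33.84°, λ = atan2(p_y, p_x) ≈ 43.36°.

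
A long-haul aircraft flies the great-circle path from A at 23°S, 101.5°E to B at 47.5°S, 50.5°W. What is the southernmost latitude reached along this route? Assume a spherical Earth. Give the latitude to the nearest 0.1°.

≈ 72.4°S

The great circle lies in the plane with unit normal n̂ = (p₁ × p₂)/|p₁ × p₂|.
Here n̂_z ≈ -0.302; the vertex latitude is φ_max = arccos|n̂_z| ≈ 72.4°.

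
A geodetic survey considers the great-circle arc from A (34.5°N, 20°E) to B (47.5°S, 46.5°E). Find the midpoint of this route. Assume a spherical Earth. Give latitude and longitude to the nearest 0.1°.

≈ (6.7°S, 31.9°E)

From cos δ = sin φ₁ sin φ₂ + cos φ₁ cos φ₂ cos Δλ, the central angle is δ ≈ 1.490 rad (85.4°).
Interpolate at f = 1/2 with slerp weights a = sin((1−f)δ)/sin δ ≈ 0.680, b = sin(fδ)/sin δ ≈ 0.680.
p = a·p₁ + b·p₂ ≈ (0.843, 0.525, -0.116); φ = arcsin(p_z) ≈ -6.67°, λ = atan2(p_y, p_x) ≈ 31.91°.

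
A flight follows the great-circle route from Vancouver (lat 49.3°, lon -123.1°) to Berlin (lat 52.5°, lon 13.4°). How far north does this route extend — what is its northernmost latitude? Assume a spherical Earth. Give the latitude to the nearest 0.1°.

The great circle lies in the plane with unit normal n̂ = (p₁ × p₂)/|p₁ × p₂|.
Here n̂_z ≈ +0.288; the vertex latitude is φ_max = arccos|n̂_z| ≈ 73.3°.
Check via Clairaut: cos φ_max = |cos φ₁| · sin C = cos(49.3°)·sin(26.2°) ≈ 0.288, again giving ≈ 73.3°.

≈ 73.3°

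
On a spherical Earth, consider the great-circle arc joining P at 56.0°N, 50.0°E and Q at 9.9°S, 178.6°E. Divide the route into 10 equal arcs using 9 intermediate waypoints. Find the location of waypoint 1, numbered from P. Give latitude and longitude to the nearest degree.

From cos δ = sin φ₁ sin φ₂ + cos φ₁ cos φ₂ cos Δλ, the central angle is δ ≈ 2.079 rad (119.1°).
Interpolate at f = 1/10 with slerp weights a = sin((1−f)δ)/sin δ ≈ 1.093, b = sin(fδ)/sin δ ≈ 0.236.
p = a·p₁ + b·p₂ ≈ (0.160, 0.474, 0.866); φ = arcsin(p_z) ≈ 59.97°, λ = atan2(p_y, p_x) ≈ 71.30°.

≈ 60°N, 71°E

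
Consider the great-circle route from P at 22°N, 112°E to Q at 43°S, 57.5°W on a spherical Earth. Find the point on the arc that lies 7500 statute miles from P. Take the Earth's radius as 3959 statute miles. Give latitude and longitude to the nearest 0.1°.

≈ 70.8°S, 28.7°E

The haversine formula gives a central angle δ ≈ 2.745 rad (157.3°) between the endpoints. The total great-circle distance is δ·R ≈ 2.745 × 3959 ≈ 10866 mi, so the target fraction is f = 7500/10866 ≈ 0.690.
Interpolate at f ≈ 0.690 with slerp weights a = sin((1−f)δ)/sin δ ≈ 1.943, b = sin(fδ)/sin δ ≈ 2.452.
p = a·p₁ + b·p₂ ≈ (0.289, 0.158, -0.944); φ = arcsin(p_z) ≈ -70.79°, λ = atan2(p_y, p_x) ≈ 28.73°.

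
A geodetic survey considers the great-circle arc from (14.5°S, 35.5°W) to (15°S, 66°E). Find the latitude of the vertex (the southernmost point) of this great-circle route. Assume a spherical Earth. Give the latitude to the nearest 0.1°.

The great circle lies in the plane with unit normal n̂ = (p₁ × p₂)/|p₁ × p₂|.
Here n̂_z ≈ +0.923; the vertex latitude is φ_max = arccos|n̂_z| ≈ 22.6°.
Check via Clairaut: cos φ_max = |cos φ₁| · sin C = cos(14.5°)·sin(107.5°) ≈ 0.923, again giving ≈ 22.6°.

≈ 22.6°S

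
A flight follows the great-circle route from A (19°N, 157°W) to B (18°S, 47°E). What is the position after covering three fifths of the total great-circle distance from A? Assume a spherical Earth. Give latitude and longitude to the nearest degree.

Convert each endpoint to a unit vector on the sphere (x = cos φ cos λ, y = cos φ sin λ, z = sin φ).
The central angle between the endpoints is δ = arccos(p₁·p₂) ≈ 2.744 rad (157.2°).
Interpolate at f = 3/5 with slerp weights a = sin((1−f)δ)/sin δ ≈ 2.301, b = sin(fδ)/sin δ ≈ 2.577.
p = a·p₁ + b·p₂ ≈ (-0.331, 0.943, -0.047); φ = arcsin(p_z) ≈ -2.71°, λ = atan2(p_y, p_x) ≈ 109.34°.

≈ (3°S, 109°E)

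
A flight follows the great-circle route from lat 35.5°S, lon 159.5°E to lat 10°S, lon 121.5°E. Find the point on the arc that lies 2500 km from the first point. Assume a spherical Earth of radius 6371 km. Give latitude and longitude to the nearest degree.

Convert each endpoint to a unit vector on the sphere (x = cos φ cos λ, y = cos φ sin λ, z = sin φ).
The central angle between the endpoints is δ = arccos(p₁·p₂) ≈ 0.749 rad (42.9°). The total great-circle distance is δ·R ≈ 0.749 × 6371 ≈ 4770 km, so the target fraction is f = 2500/4770 ≈ 0.524.
Interpolate at f ≈ 0.524 with slerp weights a = sin((1−f)δ)/sin δ ≈ 0.512, b = sin(fδ)/sin δ ≈ 0.562.
p = a·p₁ + b·p₂ ≈ (-0.680, 0.618, -0.395); φ = arcsin(p_z) ≈ -23.27°, λ = atan2(p_y, p_x) ≈ 137.73°.

≈ lat 23°S, lon 138°E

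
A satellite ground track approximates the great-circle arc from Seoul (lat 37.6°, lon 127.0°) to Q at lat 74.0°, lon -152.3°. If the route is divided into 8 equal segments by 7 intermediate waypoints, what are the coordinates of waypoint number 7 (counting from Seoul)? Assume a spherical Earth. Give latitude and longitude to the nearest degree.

Write both endpoints as unit vectors p₁, p₂ with components (cos φ cos λ, cos φ sin λ, sin φ).
The central angle between the endpoints is δ = arccos(p₁·p₂) ≈ 0.900 rad (51.6°).
Interpolate at f = 7/8 with slerp weights a = sin((1−f)δ)/sin δ ≈ 0.143, b = sin(fδ)/sin δ ≈ 0.905.
p = a·p₁ + b·p₂ ≈ (-0.289, -0.025, 0.957); φ = arcsin(p_z) ≈ 73.13°, λ = atan2(p_y, p_x) ≈ -175.01°.

≈ lat 73°, lon -175°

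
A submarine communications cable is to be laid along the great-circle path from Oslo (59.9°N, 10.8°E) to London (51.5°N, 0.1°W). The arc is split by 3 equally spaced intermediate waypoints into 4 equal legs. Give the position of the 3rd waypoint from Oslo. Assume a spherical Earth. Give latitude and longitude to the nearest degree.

Write both endpoints as unit vectors p₁, p₂ with components (cos φ cos λ, cos φ sin λ, sin φ).
The central angle between the endpoints is δ = arccos(p₁·p₂) ≈ 0.181 rad (10.4°).
Interpolate at f = 3/4 with slerp weights a = sin((1−f)δ)/sin δ ≈ 0.251, b = sin(fδ)/sin δ ≈ 0.752.
p = a·p₁ + b·p₂ ≈ (0.592, 0.023, 0.806); φ = arcsin(p_z) ≈ 53.68°, λ = atan2(p_y, p_x) ≈ 2.21°.

≈ 54°N, 2°E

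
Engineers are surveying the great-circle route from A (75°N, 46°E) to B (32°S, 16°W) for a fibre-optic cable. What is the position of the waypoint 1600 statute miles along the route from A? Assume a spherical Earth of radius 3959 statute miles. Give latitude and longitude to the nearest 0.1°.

The haversine formula gives a central angle δ ≈ 1.992 rad (114.1°) between the endpoints. The total great-circle distance is δ·R ≈ 1.992 × 3959 ≈ 7886 mi, so the target fraction is f = 1600/7886 ≈ 0.203.
Interpolate at f ≈ 0.203 with slerp weights a = sin((1−f)δ)/sin δ ≈ 1.096, b = sin(fδ)/sin δ ≈ 0.431.
p = a·p₁ + b·p₂ ≈ (0.548, 0.103, 0.830); φ = arcsin(p_z) ≈ 56.09°, λ = atan2(p_y, p_x) ≈ 10.67°.

≈ (56.1°N, 10.7°E)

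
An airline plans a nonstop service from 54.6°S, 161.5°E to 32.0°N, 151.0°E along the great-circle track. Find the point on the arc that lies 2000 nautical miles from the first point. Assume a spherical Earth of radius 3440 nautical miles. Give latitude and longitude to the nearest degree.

Write both endpoints as unit vectors p₁, p₂ with components (cos φ cos λ, cos φ sin λ, sin φ).
The central angle between the endpoints is δ = arccos(p₁·p₂) ≈ 1.520 rad (87.1°). The total great-circle distance is δ·R ≈ 1.520 × 3440 ≈ 5228 nmi, so the target fraction is f = 2000/5228 ≈ 0.383.
Interpolate at f ≈ 0.383 with slerp weights a = sin((1−f)δ)/sin δ ≈ 0.808, b = sin(fδ)/sin δ ≈ 0.550.
p = a·p₁ + b·p₂ ≈ (-0.852, 0.375, -0.367); φ = arcsin(p_z) ≈ -21.52°, λ = atan2(p_y, p_x) ≈ 156.26°.

≈ 22°S, 156°E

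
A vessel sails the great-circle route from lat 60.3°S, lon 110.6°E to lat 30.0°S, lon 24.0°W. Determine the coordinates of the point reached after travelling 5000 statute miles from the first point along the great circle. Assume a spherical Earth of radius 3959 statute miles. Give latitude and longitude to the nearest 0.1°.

Write both endpoints as unit vectors p₁, p₂ with components (cos φ cos λ, cos φ sin λ, sin φ).
The central angle between the endpoints is δ = arccos(p₁·p₂) ≈ 1.437 rad (82.4°). The total great-circle distance is δ·R ≈ 1.437 × 3959 ≈ 5691 mi, so the target fraction is f = 5000/5691 ≈ 0.879.
Interpolate at f ≈ 0.879 with slerp weights a = sin((1−f)δ)/sin δ ≈ 0.175, b = sin(fδ)/sin δ ≈ 0.962.
p = a·p₁ + b·p₂ ≈ (0.730, -0.257, -0.633); φ = arcsin(p_z) ≈ -39.26°, λ = atan2(p_y, p_x) ≈ -19.42°.

≈ lat 39.3°S, lon 19.4°W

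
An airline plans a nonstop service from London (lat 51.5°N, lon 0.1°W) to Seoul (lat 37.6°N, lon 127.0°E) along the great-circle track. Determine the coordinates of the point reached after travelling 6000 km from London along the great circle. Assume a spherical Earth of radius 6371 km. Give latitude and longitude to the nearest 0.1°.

From cos δ = sin φ₁ sin φ₂ + cos φ₁ cos φ₂ cos Δλ, the central angle is δ ≈ 1.390 rad (79.6°). The total great-circle distance is δ·R ≈ 1.390 × 6371 ≈ 8855 km, so the target fraction is f = 6000/8855 ≈ 0.678.
Interpolate at f ≈ 0.678 with slerp weights a = sin((1−f)δ)/sin δ ≈ 0.440, b = sin(fδ)/sin δ ≈ 0.822.
p = a·p₁ + b·p₂ ≈ (-0.118, 0.520, 0.846); φ = arcsin(p_z) ≈ 57.80°, λ = atan2(p_y, p_x) ≈ 102.77°.

≈ lat 57.8°N, lon 102.8°E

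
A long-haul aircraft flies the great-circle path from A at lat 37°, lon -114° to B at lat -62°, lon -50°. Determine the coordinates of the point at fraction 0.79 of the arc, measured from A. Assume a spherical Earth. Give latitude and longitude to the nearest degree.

≈ lat -44°, lon -75°

Write both endpoints as unit vectors p₁, p₂ with components (cos φ cos λ, cos φ sin λ, sin φ).
The central angle between the endpoints is δ = arccos(p₁·p₂) ≈ 1.947 rad (111.5°).
Interpolate at f = 0.79 with slerp weights a = sin((1−f)δ)/sin δ ≈ 0.427, b = sin(fδ)/sin δ ≈ 1.074.
p = a·p₁ + b·p₂ ≈ (0.185, -0.698, -0.692); φ = arcsin(p_z) ≈ -43.75°, λ = atan2(p_y, p_x) ≈ -75.13°.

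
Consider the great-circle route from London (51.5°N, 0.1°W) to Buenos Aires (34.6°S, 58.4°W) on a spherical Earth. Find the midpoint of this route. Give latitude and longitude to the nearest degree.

≈ (10°N, 34°W)

Write both endpoints as unit vectors p₁, p₂ with components (cos φ cos λ, cos φ sin λ, sin φ).
The central angle between the endpoints is δ = arccos(p₁·p₂) ≈ 1.747 rad (100.1°).
Interpolate at f = 1/2 with slerp weights a = sin((1−f)δ)/sin δ ≈ 0.779, b = sin(fδ)/sin δ ≈ 0.779.
p = a·p₁ + b·p₂ ≈ (0.820, -0.547, 0.167); φ = arcsin(p_z) ≈ 9.63°, λ = atan2(p_y, p_x) ≈ -33.68°.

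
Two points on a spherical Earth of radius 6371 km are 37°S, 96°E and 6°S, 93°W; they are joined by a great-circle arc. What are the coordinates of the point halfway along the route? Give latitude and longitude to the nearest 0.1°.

≈ 71.2°S, 124.3°W

Convert each endpoint to a unit vector on the sphere (x = cos φ cos λ, y = cos φ sin λ, z = sin φ).
The central angle between the endpoints is δ = arccos(p₁·p₂) ≈ 2.377 rad (136.2°).
Interpolate at f = 1/2 with slerp weights a = sin((1−f)δ)/sin δ ≈ 1.340, b = sin(fδ)/sin δ ≈ 1.340.
p = a·p₁ + b·p₂ ≈ (-0.182, -0.267, -0.947); φ = arcsin(p_z) ≈ -71.18°, λ = atan2(p_y, p_x) ≈ -124.27°.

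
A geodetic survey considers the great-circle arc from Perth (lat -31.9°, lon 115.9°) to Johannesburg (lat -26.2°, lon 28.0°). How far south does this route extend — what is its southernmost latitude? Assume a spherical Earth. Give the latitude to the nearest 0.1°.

The great circle lies in the plane with unit normal n̂ = (p₁ × p₂)/|p₁ × p₂|.
Here n̂_z ≈ -0.789; the vertex latitude is φ_max = arccos|n̂_z| ≈ 37.9°.

≈ -37.9°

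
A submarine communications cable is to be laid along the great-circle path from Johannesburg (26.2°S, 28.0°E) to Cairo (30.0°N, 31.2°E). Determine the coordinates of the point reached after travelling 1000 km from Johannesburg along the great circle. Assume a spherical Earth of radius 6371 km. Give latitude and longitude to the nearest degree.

Convert each endpoint to a unit vector on the sphere (x = cos φ cos λ, y = cos φ sin λ, z = sin φ).
The central angle between the endpoints is δ = arccos(p₁·p₂) ≈ 0.982 rad (56.3°). The total great-circle distance is δ·R ≈ 0.982 × 6371 ≈ 6258 km, so the target fraction is f = 1000/6258 ≈ 0.160.
Interpolate at f ≈ 0.160 with slerp weights a = sin((1−f)δ)/sin δ ≈ 0.883, b = sin(fδ)/sin δ ≈ 0.188.
p = a·p₁ + b·p₂ ≈ (0.839, 0.456, -0.296); φ = arcsin(p_z) ≈ -17.22°, λ = atan2(p_y, p_x) ≈ 28.54°.

≈ 17°S, 29°E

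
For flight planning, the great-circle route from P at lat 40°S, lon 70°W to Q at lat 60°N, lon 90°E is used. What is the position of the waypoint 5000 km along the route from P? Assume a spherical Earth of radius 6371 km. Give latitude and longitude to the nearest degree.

Write both endpoints as unit vectors p₁, p₂ with components (cos φ cos λ, cos φ sin λ, sin φ).
The central angle between the endpoints is δ = arccos(p₁·p₂) ≈ 2.730 rad (156.4°). The total great-circle distance is δ·R ≈ 2.730 × 6371 ≈ 17395 km, so the target fraction is f = 5000/17395 ≈ 0.287.
Interpolate at f ≈ 0.287 with slerp weights a = sin((1−f)δ)/sin δ ≈ 2.328, b = sin(fδ)/sin δ ≈ 1.768.
p = a·p₁ + b·p₂ ≈ (0.610, -0.792, 0.035); φ = arcsin(p_z) ≈ 1.98°, λ = atan2(p_y, p_x) ≈ -52.40°.

≈ lat 2°N, lon 52°W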